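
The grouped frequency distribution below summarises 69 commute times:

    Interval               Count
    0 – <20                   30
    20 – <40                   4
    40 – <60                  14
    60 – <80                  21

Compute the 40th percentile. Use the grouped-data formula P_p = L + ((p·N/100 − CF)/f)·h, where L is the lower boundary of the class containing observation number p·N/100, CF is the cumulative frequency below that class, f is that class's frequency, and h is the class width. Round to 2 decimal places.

N = 69; target position k = 40/100 · 69 = 27.6.
Cumulative frequencies: 30, 34, 48, 69.
Observation 27.6 falls in the class 0 – <20.
L = 0, CF = 0, f = 30, h = 20.
P40 = 0 + ((27.6 − 0)/30)·20 = 0 + 18.4 = 18.4.

18.40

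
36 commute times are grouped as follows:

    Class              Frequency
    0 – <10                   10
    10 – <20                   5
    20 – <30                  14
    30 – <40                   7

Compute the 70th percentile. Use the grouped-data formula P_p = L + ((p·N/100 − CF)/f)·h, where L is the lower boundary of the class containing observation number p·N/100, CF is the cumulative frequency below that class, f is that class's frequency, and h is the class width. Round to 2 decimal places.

27.29

N = 36; target position k = 70/100 · 36 = 25.2.
Cumulative frequencies: 10, 15, 29, 36.
Observation 25.2 falls in the class 20 – <30.
L = 20, CF = 15, f = 14, h = 10.
P70 = 20 + ((25.2 − 15)/14)·10 = 20 + 7.28571 = 27.2857.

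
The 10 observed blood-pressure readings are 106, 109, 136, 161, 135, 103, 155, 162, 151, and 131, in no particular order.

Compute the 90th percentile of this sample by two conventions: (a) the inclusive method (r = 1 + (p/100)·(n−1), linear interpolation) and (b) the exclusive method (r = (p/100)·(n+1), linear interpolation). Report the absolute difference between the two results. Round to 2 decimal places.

Sorted: 103, 106, 109, 131, 135, 136, 151, 155, 161, 162.
n = 10.
(a) r = 9.1; between ranks 9 (161) and 10 (162): 161.1.
(b) r = 9.9; between ranks 9 (161) and 10 (162): 161.9.
|161.1 − 161.9| = 0.8.

0.80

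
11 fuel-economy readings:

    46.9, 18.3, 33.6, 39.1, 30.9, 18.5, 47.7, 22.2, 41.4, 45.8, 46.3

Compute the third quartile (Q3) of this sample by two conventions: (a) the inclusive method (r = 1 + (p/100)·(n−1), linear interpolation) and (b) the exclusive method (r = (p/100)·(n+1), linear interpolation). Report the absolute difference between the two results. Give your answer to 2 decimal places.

0.25

Sorted: 18.3, 18.5, 22.2, 30.9, 33.6, 39.1, 41.4, 45.8, 46.3, 46.9, 47.7.
n = 11.
(a) r = 8.5; between ranks 8 (45.8) and 9 (46.3): 46.05.
(b) r = 9 → value at rank 9 = 46.3.
|46.05 − 46.3| = 0.25.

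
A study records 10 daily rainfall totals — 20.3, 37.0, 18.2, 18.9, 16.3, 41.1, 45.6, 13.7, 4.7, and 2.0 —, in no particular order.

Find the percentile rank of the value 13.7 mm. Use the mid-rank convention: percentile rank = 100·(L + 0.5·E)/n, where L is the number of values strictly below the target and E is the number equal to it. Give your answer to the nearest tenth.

Sorted: 2.0, 4.7, 13.7, 16.3, 18.2, 18.9, 20.3, 37.0, 41.1, 45.6.
Count below 13.7: L = 2; count equal: E = 1; n = 10.
Percentile rank = 100·(2 + 0.5·1)/10 = 100·2.5/10 = 25.

25.0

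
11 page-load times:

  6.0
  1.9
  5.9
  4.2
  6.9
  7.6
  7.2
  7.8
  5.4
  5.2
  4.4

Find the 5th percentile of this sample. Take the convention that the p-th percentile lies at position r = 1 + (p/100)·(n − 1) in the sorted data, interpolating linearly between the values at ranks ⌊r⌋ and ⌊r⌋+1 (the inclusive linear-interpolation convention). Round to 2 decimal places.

3.05

Sorted: 1.9, 4.2, 4.4, 5.2, 5.4, 5.9, 6.0, 6.9, 7.2, 7.6, 7.8.
n = 11.
r = 1 + (5/100)·(11 − 1) = 1 + 0.5 = 1.5.
Rank 1 is 1.9 and rank 2 is 4.2.
Interpolate: 1.9 + 0.5·(4.2 − 1.9) = 1.9 + 0.5·2.3 = 3.05.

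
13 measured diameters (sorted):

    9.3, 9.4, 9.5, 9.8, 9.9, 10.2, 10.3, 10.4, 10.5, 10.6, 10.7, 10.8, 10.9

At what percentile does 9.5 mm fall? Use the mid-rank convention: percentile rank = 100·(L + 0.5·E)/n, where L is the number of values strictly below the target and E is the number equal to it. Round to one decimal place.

19.2

Count below 9.5: L = 2; count equal: E = 1; n = 13.
Percentile rank = 100·(2 + 0.5·1)/13 = 100·2.5/13 = 19.23.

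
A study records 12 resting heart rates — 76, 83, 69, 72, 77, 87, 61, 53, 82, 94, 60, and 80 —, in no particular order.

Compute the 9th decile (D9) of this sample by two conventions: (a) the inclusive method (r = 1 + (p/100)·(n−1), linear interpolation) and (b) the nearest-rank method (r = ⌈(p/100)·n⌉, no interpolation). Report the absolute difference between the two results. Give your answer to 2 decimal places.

Sorted: 53, 60, 61, 69, 72, 76, 77, 80, 82, 83, 87, 94.
n = 12.
(a) r = 10.9; between ranks 10 (83) and 11 (87): 86.6.
(b) the nearest-rank method: rank 11 → 87.
|86.6 − 87| = 0.4.

0.40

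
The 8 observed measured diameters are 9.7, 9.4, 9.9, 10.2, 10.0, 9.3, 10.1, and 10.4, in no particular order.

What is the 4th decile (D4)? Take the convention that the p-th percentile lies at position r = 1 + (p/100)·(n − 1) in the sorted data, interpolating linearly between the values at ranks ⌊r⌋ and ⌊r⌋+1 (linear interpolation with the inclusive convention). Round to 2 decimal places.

9.86

Sorted: 9.3, 9.4, 9.7, 9.9, 10.0, 10.1, 10.2, 10.4.
n = 8.
r = 1 + (40/100)·(8 − 1) = 1 + 2.8 = 3.8.
Rank 3 is 9.7 and rank 4 is 9.9.
Interpolate: 9.7 + 0.8·(9.9 − 9.7) = 9.7 + 0.8·0.2 = 9.86.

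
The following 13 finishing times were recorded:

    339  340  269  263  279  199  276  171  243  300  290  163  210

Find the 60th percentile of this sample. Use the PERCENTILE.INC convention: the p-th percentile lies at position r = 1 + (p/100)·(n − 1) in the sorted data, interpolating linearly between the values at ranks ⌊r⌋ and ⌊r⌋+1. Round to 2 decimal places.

276.60

Sorted: 163, 171, 199, 210, 243, 263, 269, 276, 279, 290, 300, 339, 340.
n = 13.
r = 1 + (60/100)·(13 − 1) = 1 + 7.2 = 8.2.
Rank 8 is 276 and rank 9 is 279.
Interpolate: 276 + 0.2·(279 − 276) = 276 + 0.2·3 = 276.6.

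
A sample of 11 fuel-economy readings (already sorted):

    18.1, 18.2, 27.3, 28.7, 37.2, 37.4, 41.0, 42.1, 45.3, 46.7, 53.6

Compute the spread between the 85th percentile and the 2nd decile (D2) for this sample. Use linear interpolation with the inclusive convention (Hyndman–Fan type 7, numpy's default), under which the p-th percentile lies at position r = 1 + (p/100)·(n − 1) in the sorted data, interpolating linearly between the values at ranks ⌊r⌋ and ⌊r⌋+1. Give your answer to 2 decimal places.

18.70

n = 11.
P20: r = 3 (integer) → 27.3.
P85: r = 9.5; ranks 9–10 are 45.3, 46.7; interpolating gives 46.
Difference: 46 − 27.3 = 18.7.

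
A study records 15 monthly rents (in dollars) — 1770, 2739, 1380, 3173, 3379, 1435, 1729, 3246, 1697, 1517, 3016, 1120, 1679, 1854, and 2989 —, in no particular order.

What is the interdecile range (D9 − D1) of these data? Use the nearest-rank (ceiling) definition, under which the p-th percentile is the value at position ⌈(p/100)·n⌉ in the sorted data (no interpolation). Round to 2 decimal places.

Sorted: 1120, 1380, 1435, 1517, 1679, 1697, 1729, 1770, 1854, 2739, 2989, 3016, 3173, 3246, 3379.
n = 15.
P10: rank ⌈10/100·15⌉ = 2 → 1380.
P90: rank ⌈90/100·15⌉ = 14 → 3246.
Difference: 3246 − 1380 = 1866.

1866.00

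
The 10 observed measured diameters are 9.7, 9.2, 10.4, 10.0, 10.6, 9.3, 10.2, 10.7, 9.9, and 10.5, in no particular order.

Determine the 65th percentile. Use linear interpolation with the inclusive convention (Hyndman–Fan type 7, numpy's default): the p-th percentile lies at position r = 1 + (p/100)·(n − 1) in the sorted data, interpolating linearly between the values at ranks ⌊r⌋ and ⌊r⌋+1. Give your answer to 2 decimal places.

10.37

Sorted: 9.2, 9.3, 9.7, 9.9, 10.0, 10.2, 10.4, 10.5, 10.6, 10.7.
n = 10.
r = 1 + (65/100)·(10 − 1) = 1 + 5.85 = 6.85.
Rank 6 is 10.2 and rank 7 is 10.4.
Interpolate: 10.2 + 0.85·(10.4 − 10.2) = 10.2 + 0.85·0.2 = 10.37.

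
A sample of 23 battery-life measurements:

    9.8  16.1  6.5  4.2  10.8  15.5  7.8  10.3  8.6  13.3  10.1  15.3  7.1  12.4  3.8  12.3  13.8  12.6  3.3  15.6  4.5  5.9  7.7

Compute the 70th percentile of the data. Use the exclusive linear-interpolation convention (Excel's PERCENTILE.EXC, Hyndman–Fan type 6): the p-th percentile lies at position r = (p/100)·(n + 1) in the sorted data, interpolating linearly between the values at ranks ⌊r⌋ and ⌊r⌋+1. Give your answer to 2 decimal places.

12.56

Sorted: 3.3, 3.8, 4.2, 4.5, 5.9, 6.5, 7.1, 7.7, 7.8, 8.6, 9.8, 10.1, 10.3, 10.8, 12.3, 12.4, 12.6, 13.3, 13.8, 15.3, 15.5, 15.6, 16.1.
n = 23.
r = (70/100)·(23 + 1) = 16.8.
Rank 16 is 12.4 and rank 17 is 12.6.
Interpolate: 12.4 + 0.8·(12.6 − 12.4) = 12.4 + 0.8·0.2 = 12.56.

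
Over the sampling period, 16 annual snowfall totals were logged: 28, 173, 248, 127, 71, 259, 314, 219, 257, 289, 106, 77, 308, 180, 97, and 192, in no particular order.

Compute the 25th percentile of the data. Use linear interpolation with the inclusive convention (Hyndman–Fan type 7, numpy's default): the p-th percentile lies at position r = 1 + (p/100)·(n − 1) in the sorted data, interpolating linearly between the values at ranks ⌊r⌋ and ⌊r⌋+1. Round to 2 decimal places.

Sorted: 28, 71, 77, 97, 106, 127, 173, 180, 192, 219, 248, 257, 259, 289, 308, 314.
n = 16.
r = 1 + (25/100)·(16 − 1) = 1 + 3.75 = 4.75.
Rank 4 is 97 and rank 5 is 106.
Interpolate: 97 + 0.75·(106 − 97) = 97 + 0.75·9 = 103.75.

103.75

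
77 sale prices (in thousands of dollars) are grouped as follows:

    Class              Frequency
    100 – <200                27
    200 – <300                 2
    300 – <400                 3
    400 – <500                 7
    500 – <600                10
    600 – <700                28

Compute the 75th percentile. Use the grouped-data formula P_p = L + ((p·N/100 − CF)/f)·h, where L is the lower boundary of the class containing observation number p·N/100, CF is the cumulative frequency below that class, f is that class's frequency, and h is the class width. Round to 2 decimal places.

N = 77; target position k = 75/100 · 77 = 57.75.
Cumulative frequencies: 27, 29, 32, 39, 49, 77.
Observation 57.75 falls in the class 600 – <700.
L = 600, CF = 49, f = 28, h = 100.
P75 = 600 + ((57.75 − 49)/28)·100 = 600 + 31.25 = 631.25.

631.25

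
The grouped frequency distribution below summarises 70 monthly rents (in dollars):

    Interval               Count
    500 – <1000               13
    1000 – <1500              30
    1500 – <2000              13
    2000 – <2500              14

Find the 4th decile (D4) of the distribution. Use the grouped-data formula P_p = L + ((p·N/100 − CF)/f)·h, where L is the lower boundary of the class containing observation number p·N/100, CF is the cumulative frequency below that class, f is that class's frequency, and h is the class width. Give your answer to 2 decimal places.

1250.00

N = 70; target position k = 40/100 · 70 = 28.
Cumulative frequencies: 13, 43, 56, 70.
Observation 28 falls in the class 1000 – <1500.
L = 1000, CF = 13, f = 30, h = 500.
P40 = 1000 + ((28 − 13)/30)·500 = 1000 + 250 = 1250.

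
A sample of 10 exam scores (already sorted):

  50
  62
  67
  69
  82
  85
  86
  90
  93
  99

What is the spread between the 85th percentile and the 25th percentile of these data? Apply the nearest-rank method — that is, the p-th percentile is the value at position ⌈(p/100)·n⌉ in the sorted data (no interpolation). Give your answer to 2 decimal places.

n = 10.
P25: rank ⌈25/100·10⌉ = 3 → 67.
P85: rank ⌈85/100·10⌉ = 9 → 93.
Difference: 93 − 67 = 26.

26.00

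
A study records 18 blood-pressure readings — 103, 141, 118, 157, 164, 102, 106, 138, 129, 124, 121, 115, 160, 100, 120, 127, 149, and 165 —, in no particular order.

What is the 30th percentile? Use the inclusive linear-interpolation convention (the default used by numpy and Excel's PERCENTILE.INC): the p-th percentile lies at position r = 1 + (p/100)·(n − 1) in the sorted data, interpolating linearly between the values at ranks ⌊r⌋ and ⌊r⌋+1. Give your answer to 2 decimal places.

118.20

Sorted: 100, 102, 103, 106, 115, 118, 120, 121, 124, 127, 129, 138, 141, 149, 157, 160, 164, 165.
n = 18.
r = 1 + (30/100)·(18 − 1) = 1 + 5.1 = 6.1.
Rank 6 is 118 and rank 7 is 120.
Interpolate: 118 + 0.1·(120 − 118) = 118 + 0.1·2 = 118.2.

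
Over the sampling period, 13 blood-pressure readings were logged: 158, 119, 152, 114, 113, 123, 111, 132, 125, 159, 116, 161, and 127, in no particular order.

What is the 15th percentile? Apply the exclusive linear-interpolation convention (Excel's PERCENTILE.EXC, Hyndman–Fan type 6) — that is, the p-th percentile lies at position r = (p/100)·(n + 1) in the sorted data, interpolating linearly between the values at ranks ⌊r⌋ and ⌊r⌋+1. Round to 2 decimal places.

113.10

Sorted: 111, 113, 114, 116, 119, 123, 125, 127, 132, 152, 158, 159, 161.
n = 13.
r = (15/100)·(13 + 1) = 2.1.
Rank 2 is 113 and rank 3 is 114.
Interpolate: 113 + 0.1·(114 − 113) = 113 + 0.1·1 = 113.1.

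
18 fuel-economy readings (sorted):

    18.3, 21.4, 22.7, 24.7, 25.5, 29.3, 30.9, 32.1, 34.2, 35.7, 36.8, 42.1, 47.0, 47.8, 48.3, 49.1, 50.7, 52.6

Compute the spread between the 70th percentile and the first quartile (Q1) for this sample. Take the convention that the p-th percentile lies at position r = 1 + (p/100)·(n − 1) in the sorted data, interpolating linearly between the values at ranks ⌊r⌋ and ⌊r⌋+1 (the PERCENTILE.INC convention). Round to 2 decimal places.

n = 18.
P25: r = 5.25; ranks 5–6 are 25.5, 29.3; interpolating gives 26.45.
P70: r = 12.9; ranks 12–13 are 42.1, 47.0; interpolating gives 46.51.
Difference: 46.51 − 26.45 = 20.06.

20.06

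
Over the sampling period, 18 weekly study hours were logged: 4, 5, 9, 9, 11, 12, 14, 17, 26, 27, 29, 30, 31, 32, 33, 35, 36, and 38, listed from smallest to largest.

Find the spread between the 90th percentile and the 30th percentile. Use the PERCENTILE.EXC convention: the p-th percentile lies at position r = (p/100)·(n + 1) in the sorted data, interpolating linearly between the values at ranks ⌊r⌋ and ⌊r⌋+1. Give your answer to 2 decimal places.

24.50

n = 18.
P30: r = 5.7; ranks 5–6 are 11, 12; interpolating gives 11.7.
P90: r = 17.1; ranks 17–18 are 36, 38; interpolating gives 36.2.
Difference: 36.2 − 11.7 = 24.5.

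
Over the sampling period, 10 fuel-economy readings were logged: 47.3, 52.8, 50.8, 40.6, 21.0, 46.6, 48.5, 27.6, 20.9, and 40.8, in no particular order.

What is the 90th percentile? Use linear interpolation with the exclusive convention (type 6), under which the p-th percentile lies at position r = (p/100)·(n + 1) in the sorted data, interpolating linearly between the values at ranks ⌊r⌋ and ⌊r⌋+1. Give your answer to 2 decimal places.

52.60

Sorted: 20.9, 21.0, 27.6, 40.6, 40.8, 46.6, 47.3, 48.5, 50.8, 52.8.
n = 10.
r = (90/100)·(10 + 1) = 9.9.
Rank 9 is 50.8 and rank 10 is 52.8.
Interpolate: 50.8 + 0.9·(52.8 − 50.8) = 50.8 + 0.9·2 = 52.6.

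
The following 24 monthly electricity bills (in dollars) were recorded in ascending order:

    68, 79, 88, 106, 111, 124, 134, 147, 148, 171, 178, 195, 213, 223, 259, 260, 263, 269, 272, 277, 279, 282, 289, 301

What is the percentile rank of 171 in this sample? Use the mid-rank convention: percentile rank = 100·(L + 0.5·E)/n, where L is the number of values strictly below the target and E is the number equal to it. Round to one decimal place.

Count below 171: L = 9; count equal: E = 1; n = 24.
Percentile rank = 100·(9 + 0.5·1)/24 = 100·9.5/24 = 39.58.

39.6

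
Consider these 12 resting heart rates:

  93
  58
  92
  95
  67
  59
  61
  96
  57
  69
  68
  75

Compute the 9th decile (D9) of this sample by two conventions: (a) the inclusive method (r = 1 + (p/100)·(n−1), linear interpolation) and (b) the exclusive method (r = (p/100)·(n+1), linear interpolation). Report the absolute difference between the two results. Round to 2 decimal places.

Sorted: 57, 58, 59, 61, 67, 68, 69, 75, 92, 93, 95, 96.
n = 12.
(a) r = 10.9; between ranks 10 (93) and 11 (95): 94.8.
(b) r = 11.7; between ranks 11 (95) and 12 (96): 95.7.
|94.8 − 95.7| = 0.9.

0.90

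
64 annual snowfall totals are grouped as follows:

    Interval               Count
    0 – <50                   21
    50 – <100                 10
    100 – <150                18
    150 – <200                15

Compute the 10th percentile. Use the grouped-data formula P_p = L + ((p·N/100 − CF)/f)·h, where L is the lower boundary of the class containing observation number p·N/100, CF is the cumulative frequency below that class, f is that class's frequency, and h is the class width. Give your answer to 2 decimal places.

15.24

N = 64; target position k = 10/100 · 64 = 6.4.
Cumulative frequencies: 21, 31, 49, 64.
Observation 6.4 falls in the class 0 – <50.
L = 0, CF = 0, f = 21, h = 50.
P10 = 0 + ((6.4 − 0)/21)·50 = 0 + 15.2381 = 15.2381.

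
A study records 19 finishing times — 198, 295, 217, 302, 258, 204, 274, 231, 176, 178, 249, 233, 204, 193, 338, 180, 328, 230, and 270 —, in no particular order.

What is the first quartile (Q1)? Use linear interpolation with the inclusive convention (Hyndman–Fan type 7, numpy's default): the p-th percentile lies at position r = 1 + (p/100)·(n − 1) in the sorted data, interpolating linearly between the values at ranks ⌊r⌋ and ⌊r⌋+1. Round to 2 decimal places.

Sorted: 176, 178, 180, 193, 198, 204, 204, 217, 230, 231, 233, 249, 258, 270, 274, 295, 302, 328, 338.
n = 19.
r = 1 + (25/100)·(19 − 1) = 1 + 4.5 = 5.5.
Rank 5 is 198 and rank 6 is 204.
Interpolate: 198 + 0.5·(204 − 198) = 198 + 0.5·6 = 201.

201.00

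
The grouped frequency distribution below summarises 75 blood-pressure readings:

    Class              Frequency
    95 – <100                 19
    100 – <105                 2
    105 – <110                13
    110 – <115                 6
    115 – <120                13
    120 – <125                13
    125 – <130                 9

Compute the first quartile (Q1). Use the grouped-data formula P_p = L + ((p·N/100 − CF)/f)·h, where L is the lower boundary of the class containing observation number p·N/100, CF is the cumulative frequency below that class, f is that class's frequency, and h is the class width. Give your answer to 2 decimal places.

99.93

N = 75; target position k = 25/100 · 75 = 18.75.
Cumulative frequencies: 19, 21, 34, 40, 53, 66, 75.
Observation 18.75 falls in the class 95 – <100.
L = 95, CF = 0, f = 19, h = 5.
P25 = 95 + ((18.75 − 0)/19)·5 = 95 + 4.93421 = 99.9342.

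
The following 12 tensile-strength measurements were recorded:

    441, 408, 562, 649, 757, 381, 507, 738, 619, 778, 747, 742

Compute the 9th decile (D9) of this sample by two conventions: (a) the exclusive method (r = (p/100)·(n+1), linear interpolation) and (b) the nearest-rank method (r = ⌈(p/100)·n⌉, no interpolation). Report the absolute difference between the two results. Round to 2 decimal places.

14.70

Sorted: 381, 408, 441, 507, 562, 619, 649, 738, 742, 747, 757, 778.
n = 12.
(a) r = 11.7; between ranks 11 (757) and 12 (778): 771.7.
(b) the nearest-rank method: rank 11 → 757.
|771.7 − 757| = 14.7.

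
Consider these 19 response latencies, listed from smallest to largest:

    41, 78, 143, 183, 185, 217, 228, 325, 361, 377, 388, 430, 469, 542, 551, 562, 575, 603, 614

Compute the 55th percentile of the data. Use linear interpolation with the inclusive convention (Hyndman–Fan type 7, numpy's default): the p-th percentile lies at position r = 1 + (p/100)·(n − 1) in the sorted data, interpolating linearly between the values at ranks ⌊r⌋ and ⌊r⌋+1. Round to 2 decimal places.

386.90

n = 19.
r = 1 + (55/100)·(19 − 1) = 1 + 9.9 = 10.9.
Rank 10 is 377 and rank 11 is 388.
Interpolate: 377 + 0.9·(388 − 377) = 377 + 0.9·11 = 386.9.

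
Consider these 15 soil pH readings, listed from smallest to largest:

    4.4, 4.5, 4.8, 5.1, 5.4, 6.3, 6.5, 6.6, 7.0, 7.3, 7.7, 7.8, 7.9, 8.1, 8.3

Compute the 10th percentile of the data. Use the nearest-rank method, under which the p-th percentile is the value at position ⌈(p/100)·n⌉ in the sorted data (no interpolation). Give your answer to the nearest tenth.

4.5

n = 15.
Position = ⌈10/100 · 15⌉ = ⌈1.5⌉ = 2.
The value at rank 2 is 4.5.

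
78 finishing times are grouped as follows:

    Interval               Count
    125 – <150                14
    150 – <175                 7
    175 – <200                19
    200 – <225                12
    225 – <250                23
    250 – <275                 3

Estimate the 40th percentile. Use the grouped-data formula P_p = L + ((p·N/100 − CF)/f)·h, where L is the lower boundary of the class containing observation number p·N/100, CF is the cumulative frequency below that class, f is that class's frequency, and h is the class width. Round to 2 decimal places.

188.42

N = 78; target position k = 40/100 · 78 = 31.2.
Cumulative frequencies: 14, 21, 40, 52, 75, 78.
Observation 31.2 falls in the class 175 – <200.
L = 175, CF = 21, f = 19, h = 25.
P40 = 175 + ((31.2 − 21)/19)·25 = 175 + 13.4211 = 188.421.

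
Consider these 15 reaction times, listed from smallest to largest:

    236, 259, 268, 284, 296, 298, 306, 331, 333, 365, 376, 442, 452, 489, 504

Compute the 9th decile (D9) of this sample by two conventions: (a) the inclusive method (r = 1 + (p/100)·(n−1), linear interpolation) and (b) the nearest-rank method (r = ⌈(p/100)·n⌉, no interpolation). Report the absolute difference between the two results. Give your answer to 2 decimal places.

14.80

n = 15.
(a) r = 13.6; between ranks 13 (452) and 14 (489): 474.2.
(b) the nearest-rank method: rank 14 → 489.
|474.2 − 489| = 14.8.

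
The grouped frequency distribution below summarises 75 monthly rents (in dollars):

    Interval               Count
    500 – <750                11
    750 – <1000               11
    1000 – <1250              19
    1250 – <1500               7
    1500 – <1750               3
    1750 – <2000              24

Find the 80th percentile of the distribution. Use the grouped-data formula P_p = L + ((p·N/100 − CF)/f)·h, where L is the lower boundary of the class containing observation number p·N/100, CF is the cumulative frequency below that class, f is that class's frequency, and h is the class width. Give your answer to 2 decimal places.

N = 75; target position k = 80/100 · 75 = 60.
Cumulative frequencies: 11, 22, 41, 48, 51, 75.
Observation 60 falls in the class 1750 – <2000.
L = 1750, CF = 51, f = 24, h = 250.
P80 = 1750 + ((60 − 51)/24)·250 = 1750 + 93.75 = 1843.75.

1843.75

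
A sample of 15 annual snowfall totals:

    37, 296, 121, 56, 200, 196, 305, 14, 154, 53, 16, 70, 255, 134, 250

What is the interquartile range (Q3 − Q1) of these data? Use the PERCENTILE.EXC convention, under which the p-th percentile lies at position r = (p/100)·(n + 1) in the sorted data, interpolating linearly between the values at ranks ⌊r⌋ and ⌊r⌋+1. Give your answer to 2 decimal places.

197.00

Sorted: 14, 16, 37, 53, 56, 70, 121, 134, 154, 196, 200, 250, 255, 296, 305.
n = 15.
P25: r = 4 (integer) → 53.
P75: r = 12 (integer) → 250.
Difference: 250 − 53 = 197.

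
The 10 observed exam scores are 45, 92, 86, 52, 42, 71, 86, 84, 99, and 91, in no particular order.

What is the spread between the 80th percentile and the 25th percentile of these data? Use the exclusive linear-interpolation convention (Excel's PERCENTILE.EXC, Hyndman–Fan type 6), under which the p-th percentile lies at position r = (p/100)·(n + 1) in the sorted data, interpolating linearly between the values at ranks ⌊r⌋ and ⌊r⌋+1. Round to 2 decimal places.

Sorted: 42, 45, 52, 71, 84, 86, 86, 91, 92, 99.
n = 10.
P25: r = 2.75; ranks 2–3 are 45, 52; interpolating gives 50.25.
P80: r = 8.8; ranks 8–9 are 91, 92; interpolating gives 91.8.
Difference: 91.8 − 50.25 = 41.55.

41.55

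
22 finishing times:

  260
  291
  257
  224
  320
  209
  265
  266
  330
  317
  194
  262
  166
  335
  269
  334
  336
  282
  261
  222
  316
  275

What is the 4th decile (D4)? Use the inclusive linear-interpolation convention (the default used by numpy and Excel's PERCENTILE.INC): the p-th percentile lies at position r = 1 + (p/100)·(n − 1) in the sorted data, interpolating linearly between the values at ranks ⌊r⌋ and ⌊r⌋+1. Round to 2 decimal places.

Sorted: 166, 194, 209, 222, 224, 257, 260, 261, 262, 265, 266, 269, 275, 282, 291, 316, 317, 320, 330, 334, 335, 336.
n = 22.
r = 1 + (40/100)·(22 − 1) = 1 + 8.4 = 9.4.
Rank 9 is 262 and rank 10 is 265.
Interpolate: 262 + 0.4·(265 − 262) = 262 + 0.4·3 = 263.2.

263.20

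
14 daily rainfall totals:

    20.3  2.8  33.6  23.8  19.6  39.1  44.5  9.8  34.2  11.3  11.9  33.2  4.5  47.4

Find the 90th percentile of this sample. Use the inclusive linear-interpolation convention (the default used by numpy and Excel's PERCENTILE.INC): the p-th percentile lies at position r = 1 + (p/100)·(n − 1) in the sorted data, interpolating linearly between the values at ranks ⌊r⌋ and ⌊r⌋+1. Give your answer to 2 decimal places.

Sorted: 2.8, 4.5, 9.8, 11.3, 11.9, 19.6, 20.3, 23.8, 33.2, 33.6, 34.2, 39.1, 44.5, 47.4.
n = 14.
r = 1 + (90/100)·(14 − 1) = 1 + 11.7 = 12.7.
Rank 12 is 39.1 and rank 13 is 44.5.
Interpolate: 39.1 + 0.7·(44.5 − 39.1) = 39.1 + 0.7·5.4 = 42.88.

42.88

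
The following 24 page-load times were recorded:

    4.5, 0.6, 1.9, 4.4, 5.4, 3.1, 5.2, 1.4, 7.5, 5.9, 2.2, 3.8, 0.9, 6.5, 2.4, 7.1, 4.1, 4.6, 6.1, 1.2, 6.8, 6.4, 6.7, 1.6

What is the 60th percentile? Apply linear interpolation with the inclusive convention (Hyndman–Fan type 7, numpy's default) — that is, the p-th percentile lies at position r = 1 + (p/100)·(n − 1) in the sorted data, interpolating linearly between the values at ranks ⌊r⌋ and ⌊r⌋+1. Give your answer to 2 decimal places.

Sorted: 0.6, 0.9, 1.2, 1.4, 1.6, 1.9, 2.2, 2.4, 3.1, 3.8, 4.1, 4.4, 4.5, 4.6, 5.2, 5.4, 5.9, 6.1, 6.4, 6.5, 6.7, 6.8, 7.1, 7.5.
n = 24.
r = 1 + (60/100)·(24 − 1) = 1 + 13.8 = 14.8.
Rank 14 is 4.6 and rank 15 is 5.2.
Interpolate: 4.6 + 0.8·(5.2 − 4.6) = 4.6 + 0.8·0.6 = 5.08.

5.08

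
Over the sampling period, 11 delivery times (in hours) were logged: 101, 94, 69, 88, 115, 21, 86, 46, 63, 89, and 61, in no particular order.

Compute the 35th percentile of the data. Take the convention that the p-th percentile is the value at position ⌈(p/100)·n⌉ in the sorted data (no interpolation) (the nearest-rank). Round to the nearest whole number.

63

Sorted: 21, 46, 61, 63, 69, 86, 88, 89, 94, 101, 115.
n = 11.
Position = ⌈35/100 · 11⌉ = ⌈3.85⌉ = 4.
The value at rank 4 is 63.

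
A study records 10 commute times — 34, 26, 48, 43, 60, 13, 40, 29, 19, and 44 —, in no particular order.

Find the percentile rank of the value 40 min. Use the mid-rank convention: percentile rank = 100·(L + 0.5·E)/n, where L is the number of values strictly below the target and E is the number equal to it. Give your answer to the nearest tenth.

Sorted: 13, 19, 26, 29, 34, 40, 43, 44, 48, 60.
Count below 40: L = 5; count equal: E = 1; n = 10.
Percentile rank = 100·(5 + 0.5·1)/10 = 100·5.5/10 = 55.

55.0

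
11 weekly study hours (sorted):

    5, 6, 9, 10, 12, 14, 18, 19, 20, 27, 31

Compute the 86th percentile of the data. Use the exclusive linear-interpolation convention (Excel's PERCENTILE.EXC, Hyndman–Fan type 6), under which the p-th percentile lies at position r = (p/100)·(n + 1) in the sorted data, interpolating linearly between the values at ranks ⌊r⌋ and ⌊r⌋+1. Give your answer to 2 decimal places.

28.28

n = 11.
r = (86/100)·(11 + 1) = 10.32.
Rank 10 is 27 and rank 11 is 31.
Interpolate: 27 + 0.32·(31 − 27) = 27 + 0.32·4 = 28.28.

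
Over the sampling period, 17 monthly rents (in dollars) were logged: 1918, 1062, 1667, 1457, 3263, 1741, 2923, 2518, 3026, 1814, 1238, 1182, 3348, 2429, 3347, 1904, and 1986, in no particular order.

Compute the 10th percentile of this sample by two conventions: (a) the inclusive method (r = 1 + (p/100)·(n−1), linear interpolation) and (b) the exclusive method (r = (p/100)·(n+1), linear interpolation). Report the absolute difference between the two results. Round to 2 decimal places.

Sorted: 1062, 1182, 1238, 1457, 1667, 1741, 1814, 1904, 1918, 1986, 2429, 2518, 2923, 3026, 3263, 3347, 3348.
n = 17.
(a) r = 2.6; between ranks 2 (1182) and 3 (1238): 1215.6.
(b) r = 1.8; between ranks 1 (1062) and 2 (1182): 1158.
|1215.6 − 1158| = 57.6.

57.60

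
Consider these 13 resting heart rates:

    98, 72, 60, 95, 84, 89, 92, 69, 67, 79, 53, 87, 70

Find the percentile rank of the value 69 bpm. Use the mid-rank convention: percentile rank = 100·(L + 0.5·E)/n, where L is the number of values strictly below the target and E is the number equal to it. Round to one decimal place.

Sorted: 53, 60, 67, 69, 70, 72, 79, 84, 87, 89, 92, 95, 98.
Count below 69: L = 3; count equal: E = 1; n = 13.
Percentile rank = 100·(3 + 0.5·1)/13 = 100·3.5/13 = 26.92.

26.9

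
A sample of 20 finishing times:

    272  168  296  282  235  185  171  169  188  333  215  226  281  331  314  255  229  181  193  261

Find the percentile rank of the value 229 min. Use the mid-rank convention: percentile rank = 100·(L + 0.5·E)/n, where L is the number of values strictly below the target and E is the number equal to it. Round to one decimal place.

Sorted: 168, 169, 171, 181, 185, 188, 193, 215, 226, 229, 235, 255, 261, 272, 281, 282, 296, 314, 331, 333.
Count below 229: L = 9; count equal: E = 1; n = 20.
Percentile rank = 100·(9 + 0.5·1)/20 = 100·9.5/20 = 47.5.

47.5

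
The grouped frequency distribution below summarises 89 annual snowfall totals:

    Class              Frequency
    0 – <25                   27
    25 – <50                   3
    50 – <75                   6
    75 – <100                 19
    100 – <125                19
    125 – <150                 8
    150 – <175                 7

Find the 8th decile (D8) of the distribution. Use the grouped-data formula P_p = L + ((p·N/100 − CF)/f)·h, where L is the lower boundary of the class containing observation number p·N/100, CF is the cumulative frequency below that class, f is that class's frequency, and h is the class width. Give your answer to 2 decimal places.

N = 89; target position k = 80/100 · 89 = 71.2.
Cumulative frequencies: 27, 30, 36, 55, 74, 82, 89.
Observation 71.2 falls in the class 100 – <125.
L = 100, CF = 55, f = 19, h = 25.
P80 = 100 + ((71.2 − 55)/19)·25 = 100 + 21.3158 = 121.316.

121.32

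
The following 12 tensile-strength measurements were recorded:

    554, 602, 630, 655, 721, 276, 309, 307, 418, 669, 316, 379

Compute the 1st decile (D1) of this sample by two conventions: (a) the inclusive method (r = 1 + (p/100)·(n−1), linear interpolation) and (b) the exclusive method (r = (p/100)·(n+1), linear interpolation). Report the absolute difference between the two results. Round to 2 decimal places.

Sorted: 276, 307, 309, 316, 379, 418, 554, 602, 630, 655, 669, 721.
n = 12.
(a) r = 2.1; between ranks 2 (307) and 3 (309): 307.2.
(b) r = 1.3; between ranks 1 (276) and 2 (307): 285.3.
|307.2 − 285.3| = 21.9.

21.90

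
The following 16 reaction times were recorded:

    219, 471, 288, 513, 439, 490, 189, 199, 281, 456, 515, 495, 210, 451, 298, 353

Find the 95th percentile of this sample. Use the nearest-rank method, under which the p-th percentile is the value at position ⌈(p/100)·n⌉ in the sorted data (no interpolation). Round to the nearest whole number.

515

Sorted: 189, 199, 210, 219, 281, 288, 298, 353, 439, 451, 456, 471, 490, 495, 513, 515.
n = 16.
Position = ⌈95/100 · 16⌉ = ⌈15.2⌉ = 16.
The value at rank 16 is 515.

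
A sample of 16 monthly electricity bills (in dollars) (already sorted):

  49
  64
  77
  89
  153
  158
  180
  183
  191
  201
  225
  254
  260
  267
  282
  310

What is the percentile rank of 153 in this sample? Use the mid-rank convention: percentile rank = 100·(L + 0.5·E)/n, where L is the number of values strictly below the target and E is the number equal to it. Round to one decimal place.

Count below 153: L = 4; count equal: E = 1; n = 16.
Percentile rank = 100·(4 + 0.5·1)/16 = 100·4.5/16 = 28.12.

28.1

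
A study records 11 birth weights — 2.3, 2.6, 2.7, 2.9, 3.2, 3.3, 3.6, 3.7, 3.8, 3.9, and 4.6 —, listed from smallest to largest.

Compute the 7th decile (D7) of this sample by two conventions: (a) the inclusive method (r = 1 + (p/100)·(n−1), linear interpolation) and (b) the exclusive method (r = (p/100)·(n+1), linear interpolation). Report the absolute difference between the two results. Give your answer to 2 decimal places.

n = 11.
(a) r = 8 → value at rank 8 = 3.7.
(b) r = 8.4; between ranks 8 (3.7) and 9 (3.8): 3.74.
|3.7 − 3.74| = 0.04.

0.04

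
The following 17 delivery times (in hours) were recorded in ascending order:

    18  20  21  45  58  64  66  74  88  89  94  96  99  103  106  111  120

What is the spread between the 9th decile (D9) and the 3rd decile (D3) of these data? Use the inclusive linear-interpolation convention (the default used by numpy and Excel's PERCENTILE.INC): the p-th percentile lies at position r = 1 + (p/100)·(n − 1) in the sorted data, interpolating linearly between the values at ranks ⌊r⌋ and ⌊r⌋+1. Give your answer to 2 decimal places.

45.20

n = 17.
P30: r = 5.8; ranks 5–6 are 58, 64; interpolating gives 62.8.
P90: r = 15.4; ranks 15–16 are 106, 111; interpolating gives 108.
Difference: 108 − 62.8 = 45.2.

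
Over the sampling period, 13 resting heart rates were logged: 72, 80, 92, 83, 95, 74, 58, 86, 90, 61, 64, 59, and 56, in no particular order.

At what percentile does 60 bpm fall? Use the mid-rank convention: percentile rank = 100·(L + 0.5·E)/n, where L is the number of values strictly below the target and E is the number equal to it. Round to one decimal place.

23.1

Sorted: 56, 58, 59, 61, 64, 72, 74, 80, 83, 86, 90, 92, 95.
Count below 60: L = 3; count equal: E = 0; n = 13.
Percentile rank = 100·(3 + 0.5·0)/13 = 100·3/13 = 23.08.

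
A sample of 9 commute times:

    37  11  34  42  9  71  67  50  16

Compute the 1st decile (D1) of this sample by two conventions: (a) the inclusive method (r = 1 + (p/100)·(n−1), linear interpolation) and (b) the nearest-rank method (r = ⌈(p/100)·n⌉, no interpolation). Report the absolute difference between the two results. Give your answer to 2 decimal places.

Sorted: 9, 11, 16, 34, 37, 42, 50, 67, 71.
n = 9.
(a) r = 1.8; between ranks 1 (9) and 2 (11): 10.6.
(b) the nearest-rank method: rank 1 → 9.
|10.6 − 9| = 1.6.

1.60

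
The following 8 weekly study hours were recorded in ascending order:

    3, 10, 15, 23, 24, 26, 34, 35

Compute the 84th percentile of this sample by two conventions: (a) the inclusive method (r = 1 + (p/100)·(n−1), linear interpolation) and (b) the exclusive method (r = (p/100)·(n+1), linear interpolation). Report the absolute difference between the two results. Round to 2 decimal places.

n = 8.
(a) r = 6.88; between ranks 6 (26) and 7 (34): 33.04.
(b) r = 7.56; between ranks 7 (34) and 8 (35): 34.56.
|33.04 − 34.56| = 1.52.

1.52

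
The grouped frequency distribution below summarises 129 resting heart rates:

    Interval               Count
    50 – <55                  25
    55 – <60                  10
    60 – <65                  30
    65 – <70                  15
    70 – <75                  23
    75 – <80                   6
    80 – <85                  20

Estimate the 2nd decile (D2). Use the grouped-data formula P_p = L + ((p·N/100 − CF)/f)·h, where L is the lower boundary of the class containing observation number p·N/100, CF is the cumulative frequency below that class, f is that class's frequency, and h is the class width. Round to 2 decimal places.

55.40

N = 129; target position k = 20/100 · 129 = 25.8.
Cumulative frequencies: 25, 35, 65, 80, 103, 109, 129.
Observation 25.8 falls in the class 55 – <60.
L = 55, CF = 25, f = 10, h = 5.
P20 = 55 + ((25.8 − 25)/10)·5 = 55 + 0.4 = 55.4.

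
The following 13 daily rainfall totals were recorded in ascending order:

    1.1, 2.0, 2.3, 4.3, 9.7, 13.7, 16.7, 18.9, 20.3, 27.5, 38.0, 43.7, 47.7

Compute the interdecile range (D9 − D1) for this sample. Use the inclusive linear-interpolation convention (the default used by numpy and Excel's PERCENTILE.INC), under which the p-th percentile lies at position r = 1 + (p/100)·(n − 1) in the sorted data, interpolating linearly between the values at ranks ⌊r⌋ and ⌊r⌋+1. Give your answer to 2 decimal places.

n = 13.
P10: r = 2.2; ranks 2–3 are 2.0, 2.3; interpolating gives 2.06.
P90: r = 11.8; ranks 11–12 are 38.0, 43.7; interpolating gives 42.56.
Difference: 42.56 − 2.06 = 40.5.

40.50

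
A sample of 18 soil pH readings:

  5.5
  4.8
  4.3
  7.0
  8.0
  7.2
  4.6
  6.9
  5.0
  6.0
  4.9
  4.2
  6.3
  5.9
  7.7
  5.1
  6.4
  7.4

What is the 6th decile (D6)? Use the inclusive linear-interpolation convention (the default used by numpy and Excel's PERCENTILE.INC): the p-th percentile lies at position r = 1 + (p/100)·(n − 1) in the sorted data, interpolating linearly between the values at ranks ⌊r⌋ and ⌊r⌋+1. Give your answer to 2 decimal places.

6.32

Sorted: 4.2, 4.3, 4.6, 4.8, 4.9, 5.0, 5.1, 5.5, 5.9, 6.0, 6.3, 6.4, 6.9, 7.0, 7.2, 7.4, 7.7, 8.0.
n = 18.
r = 1 + (60/100)·(18 − 1) = 1 + 10.2 = 11.2.
Rank 11 is 6.3 and rank 12 is 6.4.
Interpolate: 6.3 + 0.2·(6.4 − 6.3) = 6.3 + 0.2·0.1 = 6.32.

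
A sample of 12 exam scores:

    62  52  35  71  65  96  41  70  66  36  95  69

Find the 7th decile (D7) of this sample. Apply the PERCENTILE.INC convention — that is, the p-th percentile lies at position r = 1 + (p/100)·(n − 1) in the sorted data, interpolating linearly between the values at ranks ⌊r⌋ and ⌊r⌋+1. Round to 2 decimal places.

Sorted: 35, 36, 41, 52, 62, 65, 66, 69, 70, 71, 95, 96.
n = 12.
r = 1 + (70/100)·(12 − 1) = 1 + 7.7 = 8.7.
Rank 8 is 69 and rank 9 is 70.
Interpolate: 69 + 0.7·(70 − 69) = 69 + 0.7·1 = 69.7.

69.70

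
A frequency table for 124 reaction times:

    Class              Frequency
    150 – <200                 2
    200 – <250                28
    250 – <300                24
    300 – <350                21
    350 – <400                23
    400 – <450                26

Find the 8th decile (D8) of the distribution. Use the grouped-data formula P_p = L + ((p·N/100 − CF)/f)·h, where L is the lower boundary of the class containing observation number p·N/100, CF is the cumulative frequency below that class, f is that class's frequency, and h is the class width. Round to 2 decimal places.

N = 124; target position k = 80/100 · 124 = 99.2.
Cumulative frequencies: 2, 30, 54, 75, 98, 124.
Observation 99.2 falls in the class 400 – <450.
L = 400, CF = 98, f = 26, h = 50.
P80 = 400 + ((99.2 − 98)/26)·50 = 400 + 2.30769 = 402.308.

402.31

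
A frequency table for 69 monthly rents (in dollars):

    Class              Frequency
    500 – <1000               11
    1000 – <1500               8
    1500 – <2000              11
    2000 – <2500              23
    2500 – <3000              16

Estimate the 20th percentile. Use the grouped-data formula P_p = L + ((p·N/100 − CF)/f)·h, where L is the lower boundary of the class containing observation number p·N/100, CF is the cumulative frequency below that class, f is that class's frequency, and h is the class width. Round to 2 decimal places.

1175.00

N = 69; target position k = 20/100 · 69 = 13.8.
Cumulative frequencies: 11, 19, 30, 53, 69.
Observation 13.8 falls in the class 1000 – <1500.
L = 1000, CF = 11, f = 8, h = 500.
P20 = 1000 + ((13.8 − 11)/8)·500 = 1000 + 175 = 1175.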